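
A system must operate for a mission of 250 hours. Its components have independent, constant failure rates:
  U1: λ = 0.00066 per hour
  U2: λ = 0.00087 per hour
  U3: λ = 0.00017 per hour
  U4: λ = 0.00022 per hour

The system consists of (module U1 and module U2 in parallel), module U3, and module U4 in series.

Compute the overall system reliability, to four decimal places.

R(U1) = exp(−0.00066 × 250) = 0.847894
R(U2) = exp(−0.00087 × 250) = 0.804528
R(U3) = exp(−0.00017 × 250) = 0.958390
R(U4) = exp(−0.00022 × 250) = 0.946485
Parallel (U1 and U2): 1 − (1 − 0.847894)(1 − 0.804528) = 0.970268
Series ([0.970268], U3, and U4): 0.970268 × 0.958390 × 0.946485 = 0.8801

0.8801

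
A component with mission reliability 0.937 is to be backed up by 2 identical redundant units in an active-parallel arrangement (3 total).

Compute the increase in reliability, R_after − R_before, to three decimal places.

0.063

R_before = 0.937
R_after = 1 − (1 − 0.937)^3 = 1.000
ΔR = 1.000 − 0.937 = 0.063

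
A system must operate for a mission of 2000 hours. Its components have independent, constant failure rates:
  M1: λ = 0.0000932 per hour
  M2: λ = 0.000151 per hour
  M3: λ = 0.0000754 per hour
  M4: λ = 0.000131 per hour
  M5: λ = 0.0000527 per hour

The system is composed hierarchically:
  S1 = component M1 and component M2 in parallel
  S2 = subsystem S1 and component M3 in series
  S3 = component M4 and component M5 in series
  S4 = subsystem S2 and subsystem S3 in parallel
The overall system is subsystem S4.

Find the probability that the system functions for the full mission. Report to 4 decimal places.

0.9452

R(M1) = exp(−0.0000932 × 2000) = 0.829942
R(M2) = exp(−0.000151 × 2000) = 0.739338
R(M3) = exp(−0.0000754 × 2000) = 0.860020
R(M4) = exp(−0.000131 × 2000) = 0.769511
R(M5) = exp(−0.0000527 × 2000) = 0.899964
Parallel (M1 and M2): 1 − (1 − 0.829942)(1 − 0.739338) = 0.955672
Series ([0.955672] and M3): 0.955672 × 0.860020 = 0.821897
Series (M4 and M5): 0.769511 × 0.899964 = 0.692532
Parallel ([0.821897] and [0.692532]): 1 − (1 − 0.821897)(1 − 0.692532) = 0.9452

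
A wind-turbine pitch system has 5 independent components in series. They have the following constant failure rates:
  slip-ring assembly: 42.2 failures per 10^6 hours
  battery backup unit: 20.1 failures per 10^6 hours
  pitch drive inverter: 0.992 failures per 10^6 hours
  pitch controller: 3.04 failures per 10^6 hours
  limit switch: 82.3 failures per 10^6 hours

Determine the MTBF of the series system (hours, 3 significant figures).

6730

Series of exponential components: λ_sys = Σ λ_i
λ_sys = 0.0000422 + 0.0000201 + 0.000000992 + 0.00000304 + 0.0000823 = 1.4863e-04 /h
MTBF = 1 / λ_sys = 6730 h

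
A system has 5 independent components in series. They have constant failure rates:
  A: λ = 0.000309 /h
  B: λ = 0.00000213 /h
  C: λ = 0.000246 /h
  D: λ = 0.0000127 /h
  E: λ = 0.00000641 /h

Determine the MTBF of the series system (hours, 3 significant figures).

1740

Series of exponential components: λ_sys = Σ λ_i
λ_sys = 0.000309 + 0.00000213 + 0.000246 + 0.0000127 + 0.00000641 = 5.7624e-04 /h
MTBF = 1 / λ_sys = 1740 h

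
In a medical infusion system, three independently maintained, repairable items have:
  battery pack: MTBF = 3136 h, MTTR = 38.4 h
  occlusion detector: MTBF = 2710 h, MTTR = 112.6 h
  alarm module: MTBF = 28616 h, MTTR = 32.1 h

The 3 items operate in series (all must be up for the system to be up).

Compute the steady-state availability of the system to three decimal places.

A(battery pack) = MTBF/(MTBF+MTTR) = 3136/(3136+38.4) = 0.987903
A(occlusion detector) = MTBF/(MTBF+MTTR) = 2710/(2710+112.6) = 0.960108
A(alarm module) = MTBF/(MTBF+MTTR) = 28616/(28616+32.1) = 0.998880
Series availability: 0.987903 × 0.960108 × 0.998880 = 0.947

0.947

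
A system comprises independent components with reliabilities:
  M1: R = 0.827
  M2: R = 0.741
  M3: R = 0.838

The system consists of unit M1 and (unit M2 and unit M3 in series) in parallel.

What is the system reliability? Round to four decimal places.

Series (M2 and M3): 0.741000 × 0.838000 = 0.620958
Parallel (M1 and [0.620958]): 1 − (1 − 0.827000)(1 − 0.620958) = 0.9344

0.9344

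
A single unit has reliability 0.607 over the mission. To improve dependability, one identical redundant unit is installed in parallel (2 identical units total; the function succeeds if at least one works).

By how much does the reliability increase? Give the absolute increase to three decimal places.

0.239

R_before = 0.607
R_after = 1 − (1 − 0.607)^2 = 0.846
ΔR = 0.846 − 0.607 = 0.239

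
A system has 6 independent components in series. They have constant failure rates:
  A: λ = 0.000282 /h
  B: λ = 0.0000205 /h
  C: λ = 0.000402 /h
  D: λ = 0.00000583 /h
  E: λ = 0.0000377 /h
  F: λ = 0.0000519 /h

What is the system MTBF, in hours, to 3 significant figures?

Series of exponential components: λ_sys = Σ λ_i
λ_sys = 0.000282 + 0.0000205 + 0.000402 + 0.00000583 + 0.0000377 + 0.0000519 = 7.9993e-04 /h
MTBF = 1 / λ_sys = 1250 h

1250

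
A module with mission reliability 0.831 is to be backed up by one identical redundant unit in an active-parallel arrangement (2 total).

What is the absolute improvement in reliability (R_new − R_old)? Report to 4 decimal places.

R_before = 0.831
R_after = 1 − (1 − 0.831)^2 = 0.9714
ΔR = 0.9714 − 0.831 = 0.1404

0.1404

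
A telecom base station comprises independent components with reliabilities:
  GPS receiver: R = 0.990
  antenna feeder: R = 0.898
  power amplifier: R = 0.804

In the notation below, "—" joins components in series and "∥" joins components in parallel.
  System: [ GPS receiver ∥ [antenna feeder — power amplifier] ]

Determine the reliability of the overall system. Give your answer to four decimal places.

Series (antenna feeder and power amplifier): 0.898000 × 0.804000 = 0.721992
Parallel (GPS receiver and [0.721992]): 1 − (1 − 0.990000)(1 − 0.721992) = 0.9972

0.9972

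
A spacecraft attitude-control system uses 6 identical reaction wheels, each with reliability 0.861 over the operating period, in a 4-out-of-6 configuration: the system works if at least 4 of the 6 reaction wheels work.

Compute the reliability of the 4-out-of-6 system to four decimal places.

R = Σ_{i=4}^{6} C(6,i) p^i (1−p)^{6−i} with p = 0.861
C(6,4)·0.861^4·0.139^2 = 0.159270
C(6,5)·0.861^5·0.139^1 = 0.394622
C(6,6)·0.861^6·0.139^0 = 0.407398
Sum = 0.9613

0.9613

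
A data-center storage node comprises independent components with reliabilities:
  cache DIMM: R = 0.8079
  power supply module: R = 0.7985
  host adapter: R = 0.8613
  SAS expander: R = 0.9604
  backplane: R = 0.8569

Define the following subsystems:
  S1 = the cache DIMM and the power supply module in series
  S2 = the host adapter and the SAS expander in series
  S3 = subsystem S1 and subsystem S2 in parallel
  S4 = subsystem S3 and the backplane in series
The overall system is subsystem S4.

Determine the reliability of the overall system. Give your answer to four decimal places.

Series (cache DIMM and power supply module): 0.807900 × 0.798500 = 0.645108
Series (host adapter and SAS expander): 0.861300 × 0.960400 = 0.827193
Parallel ([0.645108] and [0.827193]): 1 − (1 − 0.645108)(1 − 0.827193) = 0.938672
Series ([0.938672] and backplane): 0.938672 × 0.856900 = 0.8043

0.8043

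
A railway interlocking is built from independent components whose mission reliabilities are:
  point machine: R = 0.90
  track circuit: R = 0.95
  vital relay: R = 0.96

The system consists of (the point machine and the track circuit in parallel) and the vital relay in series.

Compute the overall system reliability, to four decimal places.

Parallel (point machine and track circuit): 1 − (1 − 0.900000)(1 − 0.950000) = 0.995000
Series ([0.995000] and vital relay): 0.995000 × 0.960000 = 0.9552

0.9552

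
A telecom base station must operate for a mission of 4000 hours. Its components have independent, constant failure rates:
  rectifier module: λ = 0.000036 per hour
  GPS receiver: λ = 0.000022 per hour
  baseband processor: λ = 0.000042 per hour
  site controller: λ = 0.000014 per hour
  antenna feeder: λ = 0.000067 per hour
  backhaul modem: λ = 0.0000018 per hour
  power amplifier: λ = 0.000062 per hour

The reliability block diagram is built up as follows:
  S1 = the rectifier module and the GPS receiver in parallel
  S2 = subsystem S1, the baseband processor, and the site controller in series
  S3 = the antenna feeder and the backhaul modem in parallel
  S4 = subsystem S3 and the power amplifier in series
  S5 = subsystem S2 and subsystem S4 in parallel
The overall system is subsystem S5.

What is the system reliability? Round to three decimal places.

R(rectifier module) = exp(−0.000036 × 4000) = 0.86589
R(GPS receiver) = exp(−0.000022 × 4000) = 0.91576
R(baseband processor) = exp(−0.000042 × 4000) = 0.84535
R(site controller) = exp(−0.000014 × 4000) = 0.94554
R(antenna feeder) = exp(−0.000067 × 4000) = 0.76491
R(backhaul modem) = exp(−0.0000018 × 4000) = 0.99283
R(power amplifier) = exp(−0.000062 × 4000) = 0.78036
Parallel (rectifier module and GPS receiver): 1 − (1 − 0.86589)(1 − 0.91576) = 0.98870
Series ([0.98870], baseband processor, and site controller): 0.98870 × 0.84535 × 0.94554 = 0.79028
Parallel (antenna feeder and backhaul modem): 1 − (1 − 0.76491)(1 − 0.99283) = 0.99831
Series ([0.99831] and power amplifier): 0.99831 × 0.78036 = 0.77904
Parallel ([0.79028] and [0.77904]): 1 − (1 − 0.79028)(1 − 0.77904) = 0.954

0.954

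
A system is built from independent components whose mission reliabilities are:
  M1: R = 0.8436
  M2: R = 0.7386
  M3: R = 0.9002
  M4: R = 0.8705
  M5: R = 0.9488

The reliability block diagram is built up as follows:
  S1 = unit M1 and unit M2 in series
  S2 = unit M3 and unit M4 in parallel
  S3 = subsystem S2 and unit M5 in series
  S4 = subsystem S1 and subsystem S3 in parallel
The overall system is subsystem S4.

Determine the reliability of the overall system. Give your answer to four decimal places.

Series (M1 and M2): 0.843600 × 0.738600 = 0.623083
Parallel (M3 and M4): 1 − (1 − 0.900200)(1 − 0.870500) = 0.987076
Series ([0.987076] and M5): 0.987076 × 0.948800 = 0.936538
Parallel ([0.623083] and [0.936538]): 1 − (1 − 0.623083)(1 − 0.936538) = 0.9761

0.9761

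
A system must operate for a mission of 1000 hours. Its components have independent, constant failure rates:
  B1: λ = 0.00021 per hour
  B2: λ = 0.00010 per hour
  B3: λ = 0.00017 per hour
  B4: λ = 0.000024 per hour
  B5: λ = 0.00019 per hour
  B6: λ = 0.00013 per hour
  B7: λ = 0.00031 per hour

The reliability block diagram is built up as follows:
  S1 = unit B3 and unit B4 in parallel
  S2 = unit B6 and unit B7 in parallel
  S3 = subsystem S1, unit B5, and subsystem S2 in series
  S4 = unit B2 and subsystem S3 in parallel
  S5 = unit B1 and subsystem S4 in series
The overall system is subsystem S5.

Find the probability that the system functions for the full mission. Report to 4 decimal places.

R(B1) = exp(−0.00021 × 1000) = 0.810584
R(B2) = exp(−0.00010 × 1000) = 0.904837
R(B3) = exp(−0.00017 × 1000) = 0.843665
R(B4) = exp(−0.000024 × 1000) = 0.976286
R(B5) = exp(−0.00019 × 1000) = 0.826959
R(B6) = exp(−0.00013 × 1000) = 0.878095
R(B7) = exp(−0.00031 × 1000) = 0.733447
Parallel (B3 and B4): 1 − (1 − 0.843665)(1 − 0.976286) = 0.996293
Parallel (B6 and B7): 1 − (1 − 0.878095)(1 − 0.733447) = 0.967506
Series ([0.996293], B5, and [0.967506]): 0.996293 × 0.826959 × 0.967506 = 0.797122
Parallel (B2 and [0.797122]): 1 − (1 − 0.904837)(1 − 0.797122) = 0.980694
Series (B1 and [0.980694]): 0.810584 × 0.980694 = 0.7949

0.7949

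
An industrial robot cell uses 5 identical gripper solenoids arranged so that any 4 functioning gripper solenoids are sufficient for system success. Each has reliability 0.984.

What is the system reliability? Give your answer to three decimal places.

R = Σ_{i=4}^{5} C(5,i) p^i (1−p)^{5−i} with p = 0.984
C(5,4)·0.984^4·0.016^1 = 0.07500
C(5,5)·0.984^5·0.016^0 = 0.92252
Sum = 0.998

0.998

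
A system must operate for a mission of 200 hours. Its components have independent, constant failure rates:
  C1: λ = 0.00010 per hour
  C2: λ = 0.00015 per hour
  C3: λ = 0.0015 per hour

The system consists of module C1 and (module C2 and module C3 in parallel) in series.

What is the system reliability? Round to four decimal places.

0.9727

R(C1) = exp(−0.00010 × 200) = 0.980199
R(C2) = exp(−0.00015 × 200) = 0.970446
R(C3) = exp(−0.0015 × 200) = 0.740818
Parallel (C2 and C3): 1 − (1 − 0.970446)(1 − 0.740818) = 0.992340
Series (C1 and [0.992340]): 0.980199 × 0.992340 = 0.9727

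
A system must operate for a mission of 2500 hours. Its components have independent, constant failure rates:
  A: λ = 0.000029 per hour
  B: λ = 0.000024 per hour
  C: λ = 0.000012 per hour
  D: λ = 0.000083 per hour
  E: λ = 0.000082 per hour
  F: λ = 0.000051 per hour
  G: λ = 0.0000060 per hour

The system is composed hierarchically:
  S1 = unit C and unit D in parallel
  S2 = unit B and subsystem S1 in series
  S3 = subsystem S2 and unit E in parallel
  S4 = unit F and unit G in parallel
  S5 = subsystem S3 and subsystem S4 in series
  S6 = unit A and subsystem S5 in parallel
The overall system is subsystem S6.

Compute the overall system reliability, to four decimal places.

0.9991

R(A) = exp(−0.000029 × 2500) = 0.930066
R(B) = exp(−0.000024 × 2500) = 0.941765
R(C) = exp(−0.000012 × 2500) = 0.970446
R(D) = exp(−0.000083 × 2500) = 0.812613
R(E) = exp(−0.000082 × 2500) = 0.814647
R(F) = exp(−0.000051 × 2500) = 0.880293
R(G) = exp(−0.0000060 × 2500) = 0.985112
Parallel (C and D): 1 − (1 − 0.970446)(1 − 0.812613) = 0.994462
Series (B and [0.994462]): 0.941765 × 0.994462 = 0.936550
Parallel ([0.936550] and E): 1 − (1 − 0.936550)(1 − 0.814647) = 0.988239
Parallel (F and G): 1 − (1 − 0.880293)(1 − 0.985112) = 0.998218
Series ([0.988239] and [0.998218]): 0.988239 × 0.998218 = 0.986478
Parallel (A and [0.986478]): 1 − (1 − 0.930066)(1 − 0.986478) = 0.9991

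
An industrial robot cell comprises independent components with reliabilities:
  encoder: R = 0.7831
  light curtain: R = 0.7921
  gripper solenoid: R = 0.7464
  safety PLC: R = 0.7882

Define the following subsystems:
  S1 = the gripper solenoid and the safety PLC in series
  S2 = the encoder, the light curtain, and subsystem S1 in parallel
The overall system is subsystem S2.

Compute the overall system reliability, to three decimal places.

0.981

Series (gripper solenoid and safety PLC): 0.74640 × 0.78820 = 0.58831
Parallel (encoder, light curtain, and [0.58831]): 1 − (1 − 0.78310)(1 − 0.79210)(1 − 0.58831) = 0.981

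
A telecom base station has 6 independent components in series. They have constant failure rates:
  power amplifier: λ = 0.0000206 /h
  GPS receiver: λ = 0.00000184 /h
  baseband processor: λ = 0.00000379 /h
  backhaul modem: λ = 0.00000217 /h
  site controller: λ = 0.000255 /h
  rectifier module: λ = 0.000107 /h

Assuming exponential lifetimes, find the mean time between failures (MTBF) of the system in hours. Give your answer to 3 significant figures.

2560

Series of exponential components: λ_sys = Σ λ_i
λ_sys = 0.0000206 + 0.00000184 + 0.00000379 + 0.00000217 + 0.000255 + 0.000107 = 3.9040e-04 /h
MTBF = 1 / λ_sys = 2560 h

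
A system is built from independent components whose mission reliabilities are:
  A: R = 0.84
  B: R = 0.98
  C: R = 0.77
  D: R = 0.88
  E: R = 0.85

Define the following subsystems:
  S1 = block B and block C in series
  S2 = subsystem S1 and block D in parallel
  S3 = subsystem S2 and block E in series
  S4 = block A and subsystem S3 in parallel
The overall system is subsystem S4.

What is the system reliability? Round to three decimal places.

Series (B and C): 0.98000 × 0.77000 = 0.75460
Parallel ([0.75460] and D): 1 − (1 − 0.75460)(1 − 0.88000) = 0.97055
Series ([0.97055] and E): 0.97055 × 0.85000 = 0.82497
Parallel (A and [0.82497]): 1 − (1 − 0.84000)(1 − 0.82497) = 0.972

0.972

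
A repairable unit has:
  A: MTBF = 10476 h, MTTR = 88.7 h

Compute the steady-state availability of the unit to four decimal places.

0.9916

A(A) = MTBF/(MTBF+MTTR) = 10476/(10476+88.7) = 0.9916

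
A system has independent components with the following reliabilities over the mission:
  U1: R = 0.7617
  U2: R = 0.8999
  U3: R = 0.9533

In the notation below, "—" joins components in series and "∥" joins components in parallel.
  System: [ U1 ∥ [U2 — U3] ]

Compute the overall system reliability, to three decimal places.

0.966

Series (U2 and U3): 0.89990 × 0.95330 = 0.85787
Parallel (U1 and [0.85787]): 1 − (1 − 0.76170)(1 − 0.85787) = 0.966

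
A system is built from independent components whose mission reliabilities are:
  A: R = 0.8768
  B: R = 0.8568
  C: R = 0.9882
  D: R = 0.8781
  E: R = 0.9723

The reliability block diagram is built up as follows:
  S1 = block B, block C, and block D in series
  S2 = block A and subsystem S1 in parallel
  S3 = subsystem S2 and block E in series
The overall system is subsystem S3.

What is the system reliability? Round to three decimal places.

Series (B, C, and D): 0.85680 × 0.98820 × 0.87810 = 0.74348
Parallel (A and [0.74348]): 1 − (1 − 0.87680)(1 − 0.74348) = 0.96840
Series ([0.96840] and E): 0.96840 × 0.97230 = 0.942

0.942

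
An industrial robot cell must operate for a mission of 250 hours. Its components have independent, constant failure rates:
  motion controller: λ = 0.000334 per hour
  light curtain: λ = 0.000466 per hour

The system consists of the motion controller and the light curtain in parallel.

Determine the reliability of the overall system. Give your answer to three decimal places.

0.991

R(motion controller) = exp(−0.000334 × 250) = 0.91989
R(light curtain) = exp(−0.000466 × 250) = 0.89003
Parallel (motion controller and light curtain): 1 − (1 − 0.91989)(1 − 0.89003) = 0.991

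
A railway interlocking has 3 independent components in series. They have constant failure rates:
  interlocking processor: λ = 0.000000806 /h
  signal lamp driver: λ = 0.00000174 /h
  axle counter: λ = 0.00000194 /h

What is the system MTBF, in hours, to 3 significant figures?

Series of exponential components: λ_sys = Σ λ_i
λ_sys = 0.000000806 + 0.00000174 + 0.00000194 = 4.4860e-06 /h
MTBF = 1 / λ_sys = 223000 h

223000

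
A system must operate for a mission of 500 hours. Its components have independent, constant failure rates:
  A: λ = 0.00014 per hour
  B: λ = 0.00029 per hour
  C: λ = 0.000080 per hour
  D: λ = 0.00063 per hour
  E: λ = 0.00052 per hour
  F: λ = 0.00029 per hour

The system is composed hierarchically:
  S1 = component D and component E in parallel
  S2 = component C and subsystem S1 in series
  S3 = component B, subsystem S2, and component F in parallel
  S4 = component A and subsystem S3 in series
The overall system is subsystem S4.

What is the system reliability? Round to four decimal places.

0.9307

R(A) = exp(−0.00014 × 500) = 0.932394
R(B) = exp(−0.00029 × 500) = 0.865022
R(C) = exp(−0.000080 × 500) = 0.960789
R(D) = exp(−0.00063 × 500) = 0.729789
R(E) = exp(−0.00052 × 500) = 0.771052
R(F) = exp(−0.00029 × 500) = 0.865022
Parallel (D and E): 1 − (1 − 0.729789)(1 − 0.771052) = 0.938136
Series (C and [0.938136]): 0.960789 × 0.938136 = 0.901351
Parallel (B, [0.901351], and F): 1 − (1 − 0.865022)(1 − 0.901351)(1 − 0.865022) = 0.998203
Series (A and [0.998203]): 0.932394 × 0.998203 = 0.9307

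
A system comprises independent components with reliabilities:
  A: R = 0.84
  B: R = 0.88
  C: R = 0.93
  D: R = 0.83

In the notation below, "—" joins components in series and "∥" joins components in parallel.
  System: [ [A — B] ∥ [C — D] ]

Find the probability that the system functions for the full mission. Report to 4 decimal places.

Series (A and B): 0.840000 × 0.880000 = 0.739200
Series (C and D): 0.930000 × 0.830000 = 0.771900
Parallel ([0.739200] and [0.771900]): 1 − (1 − 0.739200)(1 − 0.771900) = 0.9405

0.9405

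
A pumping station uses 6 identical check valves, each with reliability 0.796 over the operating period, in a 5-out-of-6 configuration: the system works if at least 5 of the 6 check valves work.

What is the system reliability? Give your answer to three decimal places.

R = Σ_{i=5}^{6} C(6,i) p^i (1−p)^{6−i} with p = 0.796
C(6,5)·0.796^5·0.204^1 = 0.39115
C(6,6)·0.796^6·0.204^0 = 0.25438
Sum = 0.646

0.646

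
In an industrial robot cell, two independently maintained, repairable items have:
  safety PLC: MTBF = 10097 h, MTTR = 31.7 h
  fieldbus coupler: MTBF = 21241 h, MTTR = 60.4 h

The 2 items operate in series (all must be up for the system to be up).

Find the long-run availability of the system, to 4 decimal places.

A(safety PLC) = MTBF/(MTBF+MTTR) = 10097/(10097+31.7) = 0.996870
A(fieldbus coupler) = MTBF/(MTBF+MTTR) = 21241/(21241+60.4) = 0.997165
Series availability: 0.996870 × 0.997165 = 0.9940

0.9940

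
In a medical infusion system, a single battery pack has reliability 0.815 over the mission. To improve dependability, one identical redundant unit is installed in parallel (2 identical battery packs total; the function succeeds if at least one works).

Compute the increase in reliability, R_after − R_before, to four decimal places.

0.1508

R_before = 0.815
R_after = 1 − (1 − 0.815)^2 = 0.9658
ΔR = 0.9658 − 0.815 = 0.1508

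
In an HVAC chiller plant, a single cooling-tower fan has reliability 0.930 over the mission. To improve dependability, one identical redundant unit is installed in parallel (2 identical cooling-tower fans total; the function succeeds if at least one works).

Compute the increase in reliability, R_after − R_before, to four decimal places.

R_before = 0.930
R_after = 1 − (1 − 0.930)^2 = 0.9951
ΔR = 0.9951 − 0.930 = 0.0651

0.0651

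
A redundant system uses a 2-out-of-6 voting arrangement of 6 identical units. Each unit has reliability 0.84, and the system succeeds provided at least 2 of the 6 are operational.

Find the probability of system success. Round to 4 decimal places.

0.9995

R = Σ_{i=2}^{6} C(6,i) p^i (1−p)^{6−i} with p = 0.84
C(6,2)·0.84^2·0.16^4 = 0.006936
C(6,3)·0.84^3·0.16^3 = 0.048554
C(6,4)·0.84^4·0.16^2 = 0.191183
C(6,5)·0.84^5·0.16^1 = 0.401483
C(6,6)·0.84^6·0.16^0 = 0.351298
Sum = 0.9995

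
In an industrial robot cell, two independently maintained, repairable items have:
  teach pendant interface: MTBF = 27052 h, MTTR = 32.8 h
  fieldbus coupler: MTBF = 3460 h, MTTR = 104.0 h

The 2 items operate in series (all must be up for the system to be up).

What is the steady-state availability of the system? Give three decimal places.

A(teach pendant interface) = MTBF/(MTBF+MTTR) = 27052/(27052+32.8) = 0.998789
A(fieldbus coupler) = MTBF/(MTBF+MTTR) = 3460/(3460+104.0) = 0.970819
Series availability: 0.998789 × 0.970819 = 0.970

0.970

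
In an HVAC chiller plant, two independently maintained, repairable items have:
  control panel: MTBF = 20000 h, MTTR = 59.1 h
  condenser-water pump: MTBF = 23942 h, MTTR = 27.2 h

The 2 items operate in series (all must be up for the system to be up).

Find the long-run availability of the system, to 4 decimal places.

A(control panel) = MTBF/(MTBF+MTTR) = 20000/(20000+59.1) = 0.997054
A(condenser-water pump) = MTBF/(MTBF+MTTR) = 23942/(23942+27.2) = 0.998865
Series availability: 0.997054 × 0.998865 = 0.9959

0.9959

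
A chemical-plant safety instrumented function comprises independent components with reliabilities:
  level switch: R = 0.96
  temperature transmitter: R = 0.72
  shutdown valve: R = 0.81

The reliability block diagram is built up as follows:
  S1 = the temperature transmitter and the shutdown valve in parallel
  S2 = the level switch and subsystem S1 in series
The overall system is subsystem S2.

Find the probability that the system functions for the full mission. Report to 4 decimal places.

0.9089

Parallel (temperature transmitter and shutdown valve): 1 − (1 − 0.720000)(1 − 0.810000) = 0.946800
Series (level switch and [0.946800]): 0.960000 × 0.946800 = 0.9089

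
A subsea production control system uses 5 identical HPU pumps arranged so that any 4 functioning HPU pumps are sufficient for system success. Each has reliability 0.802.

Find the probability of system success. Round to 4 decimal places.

0.7414

R = Σ_{i=4}^{5} C(5,i) p^i (1−p)^{5−i} with p = 0.802
C(5,4)·0.802^4·0.198^1 = 0.409574
C(5,5)·0.802^5·0.198^0 = 0.331797
Sum = 0.7414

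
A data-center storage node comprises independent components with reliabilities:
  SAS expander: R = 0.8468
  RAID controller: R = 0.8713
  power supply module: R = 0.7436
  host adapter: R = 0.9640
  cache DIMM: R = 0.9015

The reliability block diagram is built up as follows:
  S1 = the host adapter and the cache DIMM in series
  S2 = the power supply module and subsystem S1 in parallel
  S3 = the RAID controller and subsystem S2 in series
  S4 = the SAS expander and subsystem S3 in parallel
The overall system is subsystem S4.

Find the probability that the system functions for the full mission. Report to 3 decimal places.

Series (host adapter and cache DIMM): 0.96400 × 0.90150 = 0.86905
Parallel (power supply module and [0.86905]): 1 − (1 − 0.74360)(1 − 0.86905) = 0.96642
Series (RAID controller and [0.96642]): 0.87130 × 0.96642 = 0.84204
Parallel (SAS expander and [0.84204]): 1 − (1 − 0.84680)(1 − 0.84204) = 0.976

0.976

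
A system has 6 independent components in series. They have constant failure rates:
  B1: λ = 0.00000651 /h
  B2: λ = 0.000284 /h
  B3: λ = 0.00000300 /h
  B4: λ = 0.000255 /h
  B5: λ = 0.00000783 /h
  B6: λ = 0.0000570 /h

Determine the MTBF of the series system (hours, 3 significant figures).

1630

Series of exponential components: λ_sys = Σ λ_i
λ_sys = 0.00000651 + 0.000284 + 0.00000300 + 0.000255 + 0.00000783 + 0.0000570 = 6.1334e-04 /h
MTBF = 1 / λ_sys = 1630 h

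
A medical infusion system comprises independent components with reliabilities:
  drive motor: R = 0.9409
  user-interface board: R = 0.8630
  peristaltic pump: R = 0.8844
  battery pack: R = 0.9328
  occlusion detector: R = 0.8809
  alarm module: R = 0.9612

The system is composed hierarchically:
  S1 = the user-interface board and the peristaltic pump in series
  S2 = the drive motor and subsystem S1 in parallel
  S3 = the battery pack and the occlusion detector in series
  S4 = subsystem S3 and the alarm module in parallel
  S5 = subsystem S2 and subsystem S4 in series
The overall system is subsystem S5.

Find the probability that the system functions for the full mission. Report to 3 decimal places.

Series (user-interface board and peristaltic pump): 0.86300 × 0.88440 = 0.76324
Parallel (drive motor and [0.76324]): 1 − (1 − 0.94090)(1 − 0.76324) = 0.98601
Series (battery pack and occlusion detector): 0.93280 × 0.88090 = 0.82170
Parallel ([0.82170] and alarm module): 1 − (1 − 0.82170)(1 − 0.96120) = 0.99308
Series ([0.98601] and [0.99308]): 0.98601 × 0.99308 = 0.979

0.979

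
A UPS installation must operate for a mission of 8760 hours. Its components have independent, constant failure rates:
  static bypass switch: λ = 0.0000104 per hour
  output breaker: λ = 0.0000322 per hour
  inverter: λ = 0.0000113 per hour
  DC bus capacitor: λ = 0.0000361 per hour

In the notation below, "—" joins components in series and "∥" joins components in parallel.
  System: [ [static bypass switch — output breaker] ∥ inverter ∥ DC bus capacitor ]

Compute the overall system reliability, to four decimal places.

0.9920

R(static bypass switch) = exp(−0.0000104 × 8760) = 0.912923
R(output breaker) = exp(−0.0000322 × 8760) = 0.754219
R(inverter) = exp(−0.0000113 × 8760) = 0.905754
R(DC bus capacitor) = exp(−0.0000361 × 8760) = 0.728887
Series (static bypass switch and output breaker): 0.912923 × 0.754219 = 0.688544
Parallel ([0.688544], inverter, and DC bus capacitor): 1 − (1 − 0.688544)(1 − 0.905754)(1 − 0.728887) = 0.9920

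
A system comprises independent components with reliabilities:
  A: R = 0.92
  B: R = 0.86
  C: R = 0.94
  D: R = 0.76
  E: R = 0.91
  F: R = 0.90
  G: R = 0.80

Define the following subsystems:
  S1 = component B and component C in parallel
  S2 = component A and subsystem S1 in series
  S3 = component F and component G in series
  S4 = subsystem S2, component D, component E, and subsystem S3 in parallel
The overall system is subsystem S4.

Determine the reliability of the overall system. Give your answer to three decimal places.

0.999

Parallel (B and C): 1 − (1 − 0.86000)(1 − 0.94000) = 0.99160
Series (A and [0.99160]): 0.92000 × 0.99160 = 0.91227
Series (F and G): 0.90000 × 0.80000 = 0.72000
Parallel ([0.91227], D, E, and [0.72000]): 1 − (1 − 0.91227)(1 − 0.76000)(1 − 0.91000)(1 − 0.72000) = 0.999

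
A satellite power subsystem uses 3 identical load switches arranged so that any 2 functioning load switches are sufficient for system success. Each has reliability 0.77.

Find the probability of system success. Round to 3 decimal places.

0.866

R = Σ_{i=2}^{3} C(3,i) p^i (1−p)^{3−i} with p = 0.77
C(3,2)·0.77^2·0.23^1 = 0.40910
C(3,3)·0.77^3·0.23^0 = 0.45653
Sum = 0.866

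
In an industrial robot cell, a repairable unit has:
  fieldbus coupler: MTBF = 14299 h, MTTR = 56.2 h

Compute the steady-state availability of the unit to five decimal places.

A(fieldbus coupler) = MTBF/(MTBF+MTTR) = 14299/(14299+56.2) = 0.99609

0.99609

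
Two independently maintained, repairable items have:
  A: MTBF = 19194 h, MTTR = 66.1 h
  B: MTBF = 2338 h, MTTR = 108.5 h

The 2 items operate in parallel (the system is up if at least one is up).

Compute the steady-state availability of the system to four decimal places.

0.9998

A(A) = MTBF/(MTBF+MTTR) = 19194/(19194+66.1) = 0.996568
A(B) = MTBF/(MTBF+MTTR) = 2338/(2338+108.5) = 0.955651
Parallel availability: 1 − (1 − 0.996568)(1 − 0.955651) = 0.9998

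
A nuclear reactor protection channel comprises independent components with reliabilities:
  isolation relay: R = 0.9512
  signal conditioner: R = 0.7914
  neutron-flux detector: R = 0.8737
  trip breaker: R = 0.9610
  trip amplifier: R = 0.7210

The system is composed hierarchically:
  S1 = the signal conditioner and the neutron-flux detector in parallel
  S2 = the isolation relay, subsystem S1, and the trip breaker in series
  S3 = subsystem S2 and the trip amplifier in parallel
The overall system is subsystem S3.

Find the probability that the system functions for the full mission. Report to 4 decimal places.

0.9693

Parallel (signal conditioner and neutron-flux detector): 1 − (1 − 0.791400)(1 − 0.873700) = 0.973654
Series (isolation relay, [0.973654], and trip breaker): 0.951200 × 0.973654 × 0.961000 = 0.890020
Parallel ([0.890020] and trip amplifier): 1 − (1 − 0.890020)(1 − 0.721000) = 0.9693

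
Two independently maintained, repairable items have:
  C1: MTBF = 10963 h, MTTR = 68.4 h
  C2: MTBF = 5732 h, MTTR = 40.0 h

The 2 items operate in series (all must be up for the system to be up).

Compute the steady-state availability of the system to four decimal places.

0.9869

A(C1) = MTBF/(MTBF+MTTR) = 10963/(10963+68.4) = 0.993800
A(C2) = MTBF/(MTBF+MTTR) = 5732/(5732+40.0) = 0.993070
Series availability: 0.993800 × 0.993070 = 0.9869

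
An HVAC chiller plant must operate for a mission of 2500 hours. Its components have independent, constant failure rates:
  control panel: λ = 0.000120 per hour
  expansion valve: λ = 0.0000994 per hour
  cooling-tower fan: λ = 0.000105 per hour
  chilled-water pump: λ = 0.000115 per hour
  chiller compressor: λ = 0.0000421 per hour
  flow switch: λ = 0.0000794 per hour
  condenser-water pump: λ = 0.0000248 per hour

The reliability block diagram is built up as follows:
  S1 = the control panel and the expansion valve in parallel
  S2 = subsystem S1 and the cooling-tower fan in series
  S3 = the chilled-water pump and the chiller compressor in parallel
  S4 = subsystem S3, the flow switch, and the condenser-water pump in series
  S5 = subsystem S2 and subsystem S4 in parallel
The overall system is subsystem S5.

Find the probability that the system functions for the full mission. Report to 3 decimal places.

R(control panel) = exp(−0.000120 × 2500) = 0.74082
R(expansion valve) = exp(−0.0000994 × 2500) = 0.77997
R(cooling-tower fan) = exp(−0.000105 × 2500) = 0.76913
R(chilled-water pump) = exp(−0.000115 × 2500) = 0.75014
R(chiller compressor) = exp(−0.0000421 × 2500) = 0.90010
R(flow switch) = exp(−0.0000794 × 2500) = 0.81996
R(condenser-water pump) = exp(−0.0000248 × 2500) = 0.93988
Parallel (control panel and expansion valve): 1 − (1 − 0.74082)(1 − 0.77997) = 0.94297
Series ([0.94297] and cooling-tower fan): 0.94297 × 0.76913 = 0.72527
Parallel (chilled-water pump and chiller compressor): 1 − (1 − 0.75014)(1 − 0.90010) = 0.97504
Series ([0.97504], flow switch, and condenser-water pump): 0.97504 × 0.81996 × 0.93988 = 0.75143
Parallel ([0.72527] and [0.75143]): 1 − (1 − 0.72527)(1 − 0.75143) = 0.932

0.932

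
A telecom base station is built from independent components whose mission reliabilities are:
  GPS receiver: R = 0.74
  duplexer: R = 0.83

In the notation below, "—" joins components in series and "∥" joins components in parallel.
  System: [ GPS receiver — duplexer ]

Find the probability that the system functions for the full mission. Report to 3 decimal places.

0.614

Series (GPS receiver and duplexer): 0.74000 × 0.83000 = 0.614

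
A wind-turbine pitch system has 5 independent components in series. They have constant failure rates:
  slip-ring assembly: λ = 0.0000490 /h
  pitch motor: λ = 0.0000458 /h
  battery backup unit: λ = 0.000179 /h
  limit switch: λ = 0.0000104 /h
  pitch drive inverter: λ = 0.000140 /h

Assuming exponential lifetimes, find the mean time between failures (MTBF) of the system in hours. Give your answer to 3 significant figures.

Series of exponential components: λ_sys = Σ λ_i
λ_sys = 0.0000490 + 0.0000458 + 0.000179 + 0.0000104 + 0.000140 = 4.2420e-04 /h
MTBF = 1 / λ_sys = 2360 h

2360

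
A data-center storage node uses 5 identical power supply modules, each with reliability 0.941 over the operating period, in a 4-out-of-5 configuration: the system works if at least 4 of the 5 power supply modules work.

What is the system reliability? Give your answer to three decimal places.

0.969

R = Σ_{i=4}^{5} C(5,i) p^i (1−p)^{5−i} with p = 0.941
C(5,4)·0.941^4·0.059^1 = 0.23130
C(5,5)·0.941^5·0.059^0 = 0.73782
Sum = 0.969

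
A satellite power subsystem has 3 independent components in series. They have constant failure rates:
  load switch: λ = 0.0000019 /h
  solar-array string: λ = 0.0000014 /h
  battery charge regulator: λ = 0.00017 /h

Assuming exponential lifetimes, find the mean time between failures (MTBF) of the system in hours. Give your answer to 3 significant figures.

5770

Series of exponential components: λ_sys = Σ λ_i
λ_sys = 0.0000019 + 0.0000014 + 0.00017 = 1.7330e-04 /h
MTBF = 1 / λ_sys = 5770 h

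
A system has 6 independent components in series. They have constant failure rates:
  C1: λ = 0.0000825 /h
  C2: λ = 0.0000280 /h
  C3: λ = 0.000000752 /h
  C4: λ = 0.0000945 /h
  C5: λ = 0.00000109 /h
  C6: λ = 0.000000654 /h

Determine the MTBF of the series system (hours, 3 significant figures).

4820

Series of exponential components: λ_sys = Σ λ_i
λ_sys = 0.0000825 + 0.0000280 + 0.000000752 + 0.0000945 + 0.00000109 + 0.000000654 = 2.0750e-04 /h
MTBF = 1 / λ_sys = 4820 h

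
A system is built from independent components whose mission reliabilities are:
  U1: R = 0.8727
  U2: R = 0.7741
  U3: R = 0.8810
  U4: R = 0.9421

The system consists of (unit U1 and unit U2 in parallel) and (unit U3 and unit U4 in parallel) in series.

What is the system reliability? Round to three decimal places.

0.965

Parallel (U1 and U2): 1 − (1 − 0.87270)(1 − 0.77410) = 0.97124
Parallel (U3 and U4): 1 − (1 − 0.88100)(1 − 0.94210) = 0.99311
Series ([0.97124] and [0.99311]): 0.97124 × 0.99311 = 0.965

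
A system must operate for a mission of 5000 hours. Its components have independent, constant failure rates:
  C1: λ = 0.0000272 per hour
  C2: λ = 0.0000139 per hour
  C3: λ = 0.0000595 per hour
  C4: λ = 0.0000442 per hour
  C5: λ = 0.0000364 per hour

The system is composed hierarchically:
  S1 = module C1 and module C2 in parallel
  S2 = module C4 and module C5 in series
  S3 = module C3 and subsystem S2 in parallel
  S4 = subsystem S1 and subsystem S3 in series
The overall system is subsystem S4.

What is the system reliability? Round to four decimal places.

0.9068

R(C1) = exp(−0.0000272 × 5000) = 0.872843
R(C2) = exp(−0.0000139 × 5000) = 0.932860
R(C3) = exp(−0.0000595 × 5000) = 0.742673
R(C4) = exp(−0.0000442 × 5000) = 0.801717
R(C5) = exp(−0.0000364 × 5000) = 0.833601
Parallel (C1 and C2): 1 − (1 − 0.872843)(1 − 0.932860) = 0.991463
Series (C4 and C5): 0.801717 × 0.833601 = 0.668312
Parallel (C3 and [0.668312]): 1 − (1 − 0.742673)(1 − 0.668312) = 0.914648
Series ([0.991463] and [0.914648]): 0.991463 × 0.914648 = 0.9068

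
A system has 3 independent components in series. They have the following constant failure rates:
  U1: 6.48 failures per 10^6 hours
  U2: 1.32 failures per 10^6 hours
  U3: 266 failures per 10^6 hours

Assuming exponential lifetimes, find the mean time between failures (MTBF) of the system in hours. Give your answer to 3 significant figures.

Series of exponential components: λ_sys = Σ λ_i
λ_sys = 0.00000648 + 0.00000132 + 0.000266 = 2.7380e-04 /h
MTBF = 1 / λ_sys = 3650 h

3650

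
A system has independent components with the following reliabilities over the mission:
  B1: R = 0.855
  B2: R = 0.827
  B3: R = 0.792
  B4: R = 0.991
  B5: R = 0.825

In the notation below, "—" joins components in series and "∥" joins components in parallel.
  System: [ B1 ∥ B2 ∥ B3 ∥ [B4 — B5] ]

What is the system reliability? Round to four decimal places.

0.9990

Series (B4 and B5): 0.991000 × 0.825000 = 0.817575
Parallel (B1, B2, B3, and [0.817575]): 1 − (1 − 0.855000)(1 − 0.827000)(1 − 0.792000)(1 − 0.817575) = 0.9990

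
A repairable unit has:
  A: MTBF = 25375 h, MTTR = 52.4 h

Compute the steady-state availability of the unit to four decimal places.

A(A) = MTBF/(MTBF+MTTR) = 25375/(25375+52.4) = 0.9979

0.9979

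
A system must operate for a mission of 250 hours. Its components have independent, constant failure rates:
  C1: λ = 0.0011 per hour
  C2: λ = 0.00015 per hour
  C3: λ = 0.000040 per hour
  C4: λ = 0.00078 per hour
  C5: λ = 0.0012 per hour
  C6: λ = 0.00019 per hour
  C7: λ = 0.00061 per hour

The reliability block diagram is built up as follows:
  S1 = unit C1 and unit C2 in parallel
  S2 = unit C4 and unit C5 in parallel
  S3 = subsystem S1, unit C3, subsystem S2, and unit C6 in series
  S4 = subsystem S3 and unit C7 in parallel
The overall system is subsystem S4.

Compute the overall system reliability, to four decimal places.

0.9848

R(C1) = exp(−0.0011 × 250) = 0.759572
R(C2) = exp(−0.00015 × 250) = 0.963194
R(C3) = exp(−0.000040 × 250) = 0.990050
R(C4) = exp(−0.00078 × 250) = 0.822835
R(C5) = exp(−0.0012 × 250) = 0.740818
R(C6) = exp(−0.00019 × 250) = 0.953610
R(C7) = exp(−0.00061 × 250) = 0.858559
Parallel (C1 and C2): 1 − (1 − 0.759572)(1 − 0.963194) = 0.991151
Parallel (C4 and C5): 1 − (1 − 0.822835)(1 − 0.740818) = 0.954082
Series ([0.991151], C3, [0.954082], and C6): 0.991151 × 0.990050 × 0.954082 × 0.953610 = 0.892798
Parallel ([0.892798] and C7): 1 − (1 − 0.892798)(1 − 0.858559) = 0.9848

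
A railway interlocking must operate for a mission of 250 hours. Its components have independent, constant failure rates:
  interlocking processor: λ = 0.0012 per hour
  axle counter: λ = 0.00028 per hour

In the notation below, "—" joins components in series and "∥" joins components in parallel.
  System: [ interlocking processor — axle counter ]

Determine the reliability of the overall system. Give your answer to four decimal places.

R(interlocking processor) = exp(−0.0012 × 250) = 0.740818
R(axle counter) = exp(−0.00028 × 250) = 0.932394
Series (interlocking processor and axle counter): 0.740818 × 0.932394 = 0.6907

0.6907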